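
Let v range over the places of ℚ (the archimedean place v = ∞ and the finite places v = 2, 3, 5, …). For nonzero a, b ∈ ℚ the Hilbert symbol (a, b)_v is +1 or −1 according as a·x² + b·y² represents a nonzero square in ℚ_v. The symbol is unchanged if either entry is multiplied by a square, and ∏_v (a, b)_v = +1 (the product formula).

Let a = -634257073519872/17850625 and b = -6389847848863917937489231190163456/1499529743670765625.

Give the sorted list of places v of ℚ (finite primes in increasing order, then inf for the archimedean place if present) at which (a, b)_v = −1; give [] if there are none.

Mod squares: a ≡ -245157, b ≡ -11. Check v ∈ {∞, 2, 3, 5, 7, 11, 13, 17, 19, 23}.
v=19: a=19^1·(≡5), b=19^4·(≡12) mod 19; (5|19)=+1, (12|19)=-1; (−1)^{1·4·9}·(+1)^4·(-1)^1 = -1.
v=7: a=7^0·(≡1), b=7^-6·(≡3) mod 7; (1|7)=+1, (3|7)=-1; (−1)^{0·-6·3}·(+1)^-6·(-1)^0 = +1.
v=23: a=23^1·(≡3), b=23^2·(≡6) mod 23; (3|23)=+1, (6|23)=+1; (−1)^{1·2·11}·(+1)^2·(+1)^1 = +1.
v=2: v_2(a)=8, v_2(b)=18; units ≡ 3, 5 (mod 8); ε·ε+αω+βω = 1·0+8·1+18·1 ≡ 0  ⇒  (a,b)_2 = +1.
v=∞: -245157 < 0 and -11 < 0  ⇒  (a,b)_∞ = -1.
v=11: a=11^3·(≡6), b=11^7·(≡7) mod 11; (6|11)=-1, (7|11)=-1; (−1)^{3·7·5}·(-1)^7·(-1)^3 = -1.
v=13: a=13^-4·(≡3), b=13^-8·(≡5) mod 13; (3|13)=+1, (5|13)=-1; (−1)^{-4·-8·6}·(+1)^-8·(-1)^-4 = +1.
v=5: a=5^-4·(≡3), b=5^-6·(≡1) mod 5; (3|5)=-1, (1|5)=+1; (−1)^{-4·-6·2}·(-1)^-6·(+1)^-4 = +1.
v=3: a=3^1·(≡1), b=3^2·(≡1) mod 3; (1|3)=+1, (1|3)=+1; (−1)^{1·2·1}·(+1)^2·(+1)^1 = +1.
v=17: a=17^5·(≡11), b=17^10·(≡12) mod 17; (11|17)=-1, (12|17)=-1; (−1)^{5·10·8}·(-1)^10·(-1)^5 = -1.
Ram(-245157, -11) = {11, 17, 19, ∞}; no ℚ_11-point on the conic.

[11, 17, 19, inf]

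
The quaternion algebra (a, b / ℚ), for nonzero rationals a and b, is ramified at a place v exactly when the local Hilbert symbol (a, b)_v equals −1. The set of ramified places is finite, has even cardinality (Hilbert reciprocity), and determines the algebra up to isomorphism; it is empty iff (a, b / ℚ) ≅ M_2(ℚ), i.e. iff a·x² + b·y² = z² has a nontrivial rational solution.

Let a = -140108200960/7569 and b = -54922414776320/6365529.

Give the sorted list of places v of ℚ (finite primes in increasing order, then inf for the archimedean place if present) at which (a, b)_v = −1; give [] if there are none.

(a, b) ≡ (-7735, -15470) mod (ℚ^×)²; places V = {2, 3, 5, 7, 13, 17, 19, 29, ∞}.
(a,b)_7: α=3, u≡4; β=5, v≡4 (mod 7); (4|7)=+1, (4|7)=+1; sign (−1)^1·+1^5·+1^3 = -1.
(a,b)_3: α=-2, u≡2; β=-2, v≡1 (mod 3); (2|3)=-1, (1|3)=+1; sign (−1)^0·-1^-2·+1^-2 = +1.
(a,b)_2: α=10, β=13; u≡1, v≡1 (mod 8); ε(u)ε(v)=0·0, αω(v)=10·0, βω(u)=13·0; sum ≡ 0  ⇒  +1.
(a,b)_5: α=1, u≡2; β=1, v≡4 (mod 5); (2|5)=-1, (4|5)=+1; sign (−1)^0·-1^1·+1^1 = -1.
(a,b)_17: α=1, u≡2; β=1, v≡13 (mod 17); (2|17)=+1, (13|17)=+1; sign (−1)^0·+1^1·+1^1 = +1.
(a,b)_∞: sgn(-7735)=−, sgn(-15470)=−, so -1.
(a,b)_13: α=1, u≡12; β=1, v≡7 (mod 13); (12|13)=+1, (7|13)=-1; sign (−1)^0·+1^1·-1^1 = -1.
(a,b)_29: α=-2, u≡21; β=-4, v≡25 (mod 29); (21|29)=-1, (25|29)=+1; sign (−1)^0·-1^-4·+1^-2 = +1.
(a,b)_19: α=2, u≡9; β=2, v≡14 (mod 19); (9|19)=+1, (14|19)=-1; sign (−1)^0·+1^2·-1^2 = +1.
(-7735, -15470 / ℚ) ramifies at {5, 7, 13, ∞}: a division algebra.

[5, 7, 13, inf]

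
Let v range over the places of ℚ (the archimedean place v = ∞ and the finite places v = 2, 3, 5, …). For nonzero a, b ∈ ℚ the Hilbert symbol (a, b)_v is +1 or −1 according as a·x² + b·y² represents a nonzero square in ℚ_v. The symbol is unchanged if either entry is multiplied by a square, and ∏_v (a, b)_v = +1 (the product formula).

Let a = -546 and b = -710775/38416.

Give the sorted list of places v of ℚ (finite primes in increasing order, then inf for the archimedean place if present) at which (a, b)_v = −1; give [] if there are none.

(a, b) ≡ (-546, -39) mod (ℚ^×)²; places V = {2, 3, 5, 7, 13, ∞}.
(a,b)_3: α=1, u≡1; β=7, v≡2 (mod 3); (1|3)=+1, (2|3)=-1; sign (−1)^1·+1^7·-1^1 = +1.
(a,b)_∞: sgn(-546)=−, sgn(-39)=−, so -1.
(a,b)_2: α=1, β=-4; u≡7, v≡1 (mod 8); ε(u)ε(v)=1·0, αω(v)=1·0, βω(u)=-4·0; sum ≡ 0  ⇒  +1.
(a,b)_7: α=1, u≡6; β=-4, v≡6 (mod 7); (6|7)=-1, (6|7)=-1; sign (−1)^0·-1^-4·-1^1 = -1.
(a,b)_5: α=0, u≡4; β=2, v≡4 (mod 5); (4|5)=+1, (4|5)=+1; sign (−1)^0·+1^2·+1^0 = +1.
(a,b)_13: α=1, u≡10; β=1, v≡3 (mod 13); (10|13)=+1, (3|13)=+1; sign (−1)^0·+1^1·+1^1 = +1.
|Ram(-546, -39)| = 2, even; anisotropic at {7, ∞}.

[7, inf]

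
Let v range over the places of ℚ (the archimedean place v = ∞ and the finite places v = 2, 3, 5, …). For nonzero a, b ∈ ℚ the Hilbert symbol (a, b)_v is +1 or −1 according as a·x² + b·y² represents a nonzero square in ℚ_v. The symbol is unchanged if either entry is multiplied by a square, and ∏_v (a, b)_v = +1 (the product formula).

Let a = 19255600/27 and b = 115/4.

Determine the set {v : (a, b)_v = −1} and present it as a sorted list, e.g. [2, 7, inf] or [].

Mod squares: a ≡ 273, b ≡ 115. Check v ∈ {∞, 2, 3, 5, 7, 13, 23}.
v=∞: 273 > 0 and 115 > 0  ⇒  (a,b)_∞ = +1.
v=7: a=7^1·(≡4), b=7^0·(≡6) mod 7; (4|7)=+1, (6|7)=-1; (−1)^{1·0·3}·(+1)^0·(-1)^1 = -1.
v=23: a=23^2·(≡15), b=23^1·(≡7) mod 23; (15|23)=-1, (7|23)=-1; (−1)^{2·1·11}·(-1)^1·(-1)^2 = -1.
v=2: v_2(a)=4, v_2(b)=-2; units ≡ 1, 3 (mod 8); ε·ε+αω+βω = 0·1+4·1+-2·0 ≡ 0  ⇒  (a,b)_2 = +1.
v=13: a=13^1·(≡6), b=13^0·(≡6) mod 13; (6|13)=-1, (6|13)=-1; (−1)^{1·0·6}·(-1)^0·(-1)^1 = -1.
v=5: a=5^2·(≡2), b=5^1·(≡2) mod 5; (2|5)=-1, (2|5)=-1; (−1)^{2·1·2}·(-1)^1·(-1)^2 = -1.
v=3: a=3^-3·(≡1), b=3^0·(≡1) mod 3; (1|3)=+1, (1|3)=+1; (−1)^{-3·0·1}·(+1)^0·(+1)^-3 = +1.
|Ram(273, 115)| = 4, even; anisotropic at {5, 7, 13, 23}.

[5, 7, 13, 23]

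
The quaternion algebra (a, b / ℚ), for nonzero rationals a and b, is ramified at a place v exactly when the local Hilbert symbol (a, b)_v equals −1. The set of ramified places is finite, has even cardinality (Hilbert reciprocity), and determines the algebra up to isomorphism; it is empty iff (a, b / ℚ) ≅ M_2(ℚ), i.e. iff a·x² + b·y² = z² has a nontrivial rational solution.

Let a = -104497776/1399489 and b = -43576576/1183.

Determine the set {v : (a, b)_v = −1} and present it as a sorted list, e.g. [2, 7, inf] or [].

[31, inf]

(a, b) ≡ (-31, -4123) mod (ℚ^×)²; places V = {2, 3, 7, 13, 17, 19, 31, ∞}.
(a,b)_31: α=1, u≡3; β=1, v≡6 (mod 31); (3|31)=-1, (6|31)=-1; sign (−1)^1·-1^1·-1^1 = -1.
(a,b)_3: α=6, u≡2; β=0, v≡2 (mod 3); (2|3)=-1, (2|3)=-1; sign (−1)^0·-1^0·-1^6 = +1.
(a,b)_19: α=0, u≡16; β=1, v≡1 (mod 19); (16|19)=+1, (1|19)=+1; sign (−1)^0·+1^1·+1^0 = +1.
(a,b)_2: α=4, β=8; u≡1, v≡5 (mod 8); ε(u)ε(v)=0·0, αω(v)=4·1, βω(u)=8·0; sum ≡ 0  ⇒  +1.
(a,b)_7: α=-2, u≡2; β=-1, v≡6 (mod 7); (2|7)=+1, (6|7)=-1; sign (−1)^0·+1^-1·-1^-2 = +1.
(a,b)_∞: sgn(-31)=−, sgn(-4123)=−, so -1.
(a,b)_17: α=2, u≡14; β=2, v≡4 (mod 17); (14|17)=-1, (4|17)=+1; sign (−1)^0·-1^2·+1^2 = +1.
(a,b)_13: α=-4, u≡2; β=-2, v≡5 (mod 13); (2|13)=-1, (5|13)=-1; sign (−1)^0·-1^-2·-1^-4 = +1.
Ram(-31, -4123) = {31, ∞}; no ℚ_31-point on the conic.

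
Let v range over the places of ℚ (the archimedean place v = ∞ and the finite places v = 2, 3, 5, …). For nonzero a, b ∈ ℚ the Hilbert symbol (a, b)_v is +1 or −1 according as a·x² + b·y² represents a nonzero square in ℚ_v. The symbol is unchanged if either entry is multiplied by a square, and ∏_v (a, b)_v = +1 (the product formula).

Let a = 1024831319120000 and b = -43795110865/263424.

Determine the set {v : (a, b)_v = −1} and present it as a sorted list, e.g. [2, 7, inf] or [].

[2, 3, 5, 19]

(a, b) ≡ (2, -45885) mod (ℚ^×)²; places V = {2, 3, 5, 7, 11, 19, 23, 37, ∞}.
(a,b)_5: α=4, u≡2; β=1, v≡3 (mod 5); (2|5)=-1, (3|5)=-1; sign (−1)^0·-1^1·-1^4 = -1.
(a,b)_11: α=0, u≡7; β=4, v≡6 (mod 11); (7|11)=-1, (6|11)=-1; sign (−1)^0·-1^4·-1^0 = +1.
(a,b)_3: α=0, u≡2; β=-1, v≡2 (mod 3); (2|3)=-1, (2|3)=-1; sign (−1)^0·-1^-1·-1^0 = -1.
(a,b)_37: α=2, u≡13; β=2, v≡31 (mod 37); (13|37)=-1, (31|37)=-1; sign (−1)^0·-1^2·-1^2 = +1.
(a,b)_2: α=7, β=-8; u≡1, v≡3 (mod 8); ε(u)ε(v)=0·1, αω(v)=7·1, βω(u)=-8·0; sum ≡ 1  ⇒  -1.
(a,b)_∞: sgn(2)=+, sgn(-45885)=−, so +1.
(a,b)_19: α=2, u≡12; β=1, v≡1 (mod 19); (12|19)=-1, (1|19)=+1; sign (−1)^0·-1^1·+1^2 = -1.
(a,b)_7: α=2, u≡4; β=-3, v≡1 (mod 7); (4|7)=+1, (1|7)=+1; sign (−1)^0·+1^-3·+1^2 = +1.
(a,b)_23: α=2, u≡6; β=1, v≡3 (mod 23); (6|23)=+1, (3|23)=+1; sign (−1)^0·+1^1·+1^2 = +1.
Ram(2, -45885) = {2, 3, 5, 19}; no ℚ_2-point on the conic.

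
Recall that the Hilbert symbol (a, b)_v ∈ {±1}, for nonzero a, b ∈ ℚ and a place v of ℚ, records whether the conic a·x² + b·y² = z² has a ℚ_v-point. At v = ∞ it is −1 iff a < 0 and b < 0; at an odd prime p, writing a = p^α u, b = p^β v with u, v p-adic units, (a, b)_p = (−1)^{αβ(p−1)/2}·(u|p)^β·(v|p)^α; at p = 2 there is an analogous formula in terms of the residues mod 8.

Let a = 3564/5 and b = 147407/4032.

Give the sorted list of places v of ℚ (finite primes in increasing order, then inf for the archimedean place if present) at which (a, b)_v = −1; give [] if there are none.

Mod squares: a ≡ 55, b ≡ 1031849. Check v ∈ {∞, 2, 3, 5, 7, 11, 13, 17, 23, 29}.
v=7: a=7^0·(≡3), b=7^-1·(≡4) mod 7; (3|7)=-1, (4|7)=+1; (−1)^{0·-1·3}·(-1)^-1·(+1)^0 = -1.
v=17: a=17^0·(≡9), b=17^1·(≡6) mod 17; (9|17)=+1, (6|17)=-1; (−1)^{0·1·8}·(+1)^1·(-1)^0 = +1.
v=11: a=11^1·(≡1), b=11^0·(≡3) mod 11; (1|11)=+1, (3|11)=+1; (−1)^{1·0·5}·(+1)^0·(+1)^1 = +1.
v=3: a=3^4·(≡1), b=3^-2·(≡2) mod 3; (1|3)=+1, (2|3)=-1; (−1)^{4·-2·1}·(+1)^-2·(-1)^4 = +1.
v=5: a=5^-1·(≡4), b=5^0·(≡1) mod 5; (4|5)=+1, (1|5)=+1; (−1)^{-1·0·2}·(+1)^0·(+1)^-1 = +1.
v=23: a=23^0·(≡9), b=23^1·(≡12) mod 23; (9|23)=+1, (12|23)=+1; (−1)^{0·1·11}·(+1)^1·(+1)^0 = +1.
v=∞: 55 > 0 and 1031849 > 0  ⇒  (a,b)_∞ = +1.
v=2: v_2(a)=2, v_2(b)=-6; units ≡ 7, 1 (mod 8); ε·ε+αω+βω = 1·0+2·0+-6·0 ≡ 0  ⇒  (a,b)_2 = +1.
v=29: a=29^0·(≡11), b=29^1·(≡8) mod 29; (11|29)=-1, (8|29)=-1; (−1)^{0·1·14}·(-1)^1·(-1)^0 = -1.
v=13: a=13^0·(≡3), b=13^1·(≡8) mod 13; (3|13)=+1, (8|13)=-1; (−1)^{0·1·6}·(+1)^1·(-1)^0 = +1.
|Ram(55, 1031849)| = 2, even; anisotropic at {7, 29}.

[7, 29]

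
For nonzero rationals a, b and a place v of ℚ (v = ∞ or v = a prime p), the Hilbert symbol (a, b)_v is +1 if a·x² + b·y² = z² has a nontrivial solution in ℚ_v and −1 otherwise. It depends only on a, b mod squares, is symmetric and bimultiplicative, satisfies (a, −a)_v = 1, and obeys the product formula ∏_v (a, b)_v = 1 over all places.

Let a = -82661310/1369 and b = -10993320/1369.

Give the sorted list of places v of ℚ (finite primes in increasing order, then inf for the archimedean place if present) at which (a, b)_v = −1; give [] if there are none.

[2, 5, 29, inf]

Mod squares: a ≡ -113390, b ≡ -3770. Check v ∈ {∞, 2, 3, 5, 13, 17, 23, 29, 37}.
v=13: a=13^0·(≡12), b=13^1·(≡9) mod 13; (12|13)=+1, (9|13)=+1; (−1)^{0·1·6}·(+1)^1·(+1)^0 = +1.
v=∞: -113390 < 0 and -3770 < 0  ⇒  (a,b)_∞ = -1.
v=37: a=37^-2·(≡20), b=37^-2·(≡9) mod 37; (20|37)=-1, (9|37)=+1; (−1)^{-2·-2·18}·(-1)^-2·(+1)^-2 = +1.
v=3: a=3^6·(≡1), b=3^6·(≡1) mod 3; (1|3)=+1, (1|3)=+1; (−1)^{6·6·1}·(+1)^6·(+1)^6 = +1.
v=17: a=17^1·(≡7), b=17^0·(≡4) mod 17; (7|17)=-1, (4|17)=+1; (−1)^{1·0·8}·(-1)^0·(+1)^1 = +1.
v=2: v_2(a)=1, v_2(b)=3; units ≡ 1, 3 (mod 8); ε·ε+αω+βω = 0·1+1·1+3·0 ≡ 1  ⇒  (a,b)_2 = -1.
v=23: a=23^1·(≡20), b=23^0·(≡3) mod 23; (20|23)=-1, (3|23)=+1; (−1)^{1·0·11}·(-1)^0·(+1)^1 = +1.
v=5: a=5^1·(≡2), b=5^1·(≡4) mod 5; (2|5)=-1, (4|5)=+1; (−1)^{1·1·2}·(-1)^1·(+1)^1 = -1.
v=29: a=29^1·(≡13), b=29^1·(≡11) mod 29; (13|29)=+1, (11|29)=-1; (−1)^{1·1·14}·(+1)^1·(-1)^1 = -1.
|Ram(-113390, -3770)| = 4, even; anisotropic at {2, 5, 29, ∞}.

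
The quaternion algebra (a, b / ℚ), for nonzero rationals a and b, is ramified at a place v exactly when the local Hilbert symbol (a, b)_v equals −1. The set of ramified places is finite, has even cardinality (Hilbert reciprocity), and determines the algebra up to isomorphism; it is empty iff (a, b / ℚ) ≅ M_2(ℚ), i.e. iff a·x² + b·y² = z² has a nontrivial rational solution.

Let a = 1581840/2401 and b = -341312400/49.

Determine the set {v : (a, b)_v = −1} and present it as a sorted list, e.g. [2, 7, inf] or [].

[3, 11, 13, 17]

(a, b) ≡ (65, -561) mod (ℚ^×)²; places V = {2, 3, 5, 7, 11, 13, 17, ∞}.
(a,b)_13: α=3, u≡2; β=2, v≡8 (mod 13); (2|13)=-1, (8|13)=-1; sign (−1)^0·-1^2·-1^3 = -1.
(a,b)_17: α=0, u≡6; β=1, v≡15 (mod 17); (6|17)=-1, (15|17)=+1; sign (−1)^0·-1^1·+1^0 = -1.
(a,b)_11: α=0, u≡6; β=1, v≡3 (mod 11); (6|11)=-1, (3|11)=+1; sign (−1)^0·-1^1·+1^0 = -1.
(a,b)_7: α=-4, u≡1; β=-2, v≡5 (mod 7); (1|7)=+1, (5|7)=-1; sign (−1)^0·+1^-2·-1^-4 = +1.
(a,b)_3: α=2, u≡2; β=3, v≡2 (mod 3); (2|3)=-1, (2|3)=-1; sign (−1)^0·-1^3·-1^2 = -1.
(a,b)_2: α=4, β=4; u≡1, v≡7 (mod 8); ε(u)ε(v)=0·1, αω(v)=4·0, βω(u)=4·0; sum ≡ 0  ⇒  +1.
(a,b)_5: α=1, u≡3; β=2, v≡1 (mod 5); (3|5)=-1, (1|5)=+1; sign (−1)^0·-1^2·+1^1 = +1.
(a,b)_∞: sgn(65)=+, sgn(-561)=−, so +1.
(65, -561 / ℚ) ramifies at {3, 11, 13, 17}: a division algebra.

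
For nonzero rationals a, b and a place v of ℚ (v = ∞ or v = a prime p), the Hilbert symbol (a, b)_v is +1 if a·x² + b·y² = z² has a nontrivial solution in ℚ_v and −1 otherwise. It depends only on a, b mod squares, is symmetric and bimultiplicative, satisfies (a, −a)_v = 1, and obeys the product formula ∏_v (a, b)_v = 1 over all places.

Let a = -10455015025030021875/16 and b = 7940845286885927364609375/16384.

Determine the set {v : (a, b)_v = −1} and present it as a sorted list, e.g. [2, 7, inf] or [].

(a, b) ≡ (-2013715, 100815) mod (ℚ^×)²; places V = {2, 3, 5, 11, 13, 19, 41, 47, ∞}.
(a,b)_19: α=3, u≡9; β=4, v≡5 (mod 19); (9|19)=+1, (5|19)=+1; sign (−1)^0·+1^4·+1^3 = +1.
(a,b)_∞: sgn(-2013715)=−, sgn(100815)=+, so +1.
(a,b)_11: α=1, u≡2; β=1, v≡6 (mod 11); (2|11)=-1, (6|11)=-1; sign (−1)^1·-1^1·-1^1 = -1.
(a,b)_5: α=5, u≡3; β=7, v≡3 (mod 5); (3|5)=-1, (3|5)=-1; sign (−1)^0·-1^7·-1^5 = +1.
(a,b)_3: α=4, u≡2; β=5, v≡2 (mod 3); (2|3)=-1, (2|3)=-1; sign (−1)^0·-1^5·-1^4 = -1.
(a,b)_47: α=1, u≡41; β=1, v≡44 (mod 47); (41|47)=-1, (44|47)=-1; sign (−1)^1·-1^1·-1^1 = -1.
(a,b)_41: α=3, u≡34; β=4, v≡8 (mod 41); (34|41)=-1, (8|41)=+1; sign (−1)^0·-1^4·+1^3 = +1.
(a,b)_2: α=-4, β=-14; u≡5, v≡7 (mod 8); ε(u)ε(v)=0·1, αω(v)=-4·0, βω(u)=-14·1; sum ≡ 0  ⇒  +1.
(a,b)_13: α=2, u≡11; β=3, v≡11 (mod 13); (11|13)=-1, (11|13)=-1; sign (−1)^0·-1^3·-1^2 = -1.
|Ram(-2013715, 100815)| = 4, even; anisotropic at {3, 11, 13, 47}.

[3, 11, 13, 47]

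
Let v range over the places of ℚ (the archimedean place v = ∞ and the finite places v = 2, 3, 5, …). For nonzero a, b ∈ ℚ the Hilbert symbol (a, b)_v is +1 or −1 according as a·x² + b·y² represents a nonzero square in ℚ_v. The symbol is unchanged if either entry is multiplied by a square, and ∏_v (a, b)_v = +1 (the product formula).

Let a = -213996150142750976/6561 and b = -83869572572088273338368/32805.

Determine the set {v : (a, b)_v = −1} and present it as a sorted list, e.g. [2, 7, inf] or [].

[2, 7, 11, 29, 31, inf]

Mod squares: a ≡ -17081, b ≡ -223590290. Check v ∈ {∞, 2, 3, 5, 7, 11, 13, 17, 19, 29, 31}.
v=5: a=5^0·(≡4), b=5^-1·(≡2) mod 5; (4|5)=+1, (2|5)=-1; (−1)^{0·-1·2}·(+1)^-1·(-1)^0 = +1.
v=17: a=17^2·(≡16), b=17^1·(≡7) mod 17; (16|17)=+1, (7|17)=-1; (−1)^{2·1·8}·(+1)^1·(-1)^2 = +1.
v=29: a=29^1·(≡7), b=29^1·(≡10) mod 29; (7|29)=+1, (10|29)=-1; (−1)^{1·1·14}·(+1)^1·(-1)^1 = -1.
v=13: a=13^4·(≡3), b=13^6·(≡9) mod 13; (3|13)=+1, (9|13)=+1; (−1)^{4·6·6}·(+1)^6·(+1)^4 = +1.
v=11: a=11^2·(≡2), b=11^3·(≡9) mod 11; (2|11)=-1, (9|11)=+1; (−1)^{2·3·5}·(-1)^3·(+1)^2 = -1.
v=31: a=31^1·(≡8), b=31^1·(≡19) mod 31; (8|31)=+1, (19|31)=+1; (−1)^{1·1·15}·(+1)^1·(+1)^1 = -1.
v=∞: -17081 < 0 and -223590290 < 0  ⇒  (a,b)_∞ = -1.
v=7: a=7^2·(≡6), b=7^3·(≡3) mod 7; (6|7)=-1, (3|7)=-1; (−1)^{2·3·3}·(-1)^3·(-1)^2 = -1.
v=19: a=19^1·(≡8), b=19^1·(≡6) mod 19; (8|19)=-1, (6|19)=+1; (−1)^{1·1·9}·(-1)^1·(+1)^1 = +1.
v=3: a=3^-8·(≡1), b=3^-8·(≡1) mod 3; (1|3)=+1, (1|3)=+1; (−1)^{-8·-8·1}·(+1)^-8·(+1)^-8 = +1.
v=2: v_2(a)=8, v_2(b)=17; units ≡ 7, 7 (mod 8); ε·ε+αω+βω = 1·1+8·0+17·0 ≡ 1  ⇒  (a,b)_2 = -1.
Ram(-17081, -223590290) = {2, 7, 11, 29, 31, ∞}; no ℚ_2-point on the conic.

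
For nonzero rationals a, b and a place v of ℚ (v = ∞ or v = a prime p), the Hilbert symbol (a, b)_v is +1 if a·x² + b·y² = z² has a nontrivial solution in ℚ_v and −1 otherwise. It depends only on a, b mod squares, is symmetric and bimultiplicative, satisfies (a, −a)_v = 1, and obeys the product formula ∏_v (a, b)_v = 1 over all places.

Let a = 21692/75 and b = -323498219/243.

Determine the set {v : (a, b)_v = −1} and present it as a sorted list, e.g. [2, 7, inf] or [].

[]

Mod squares: a ≡ 16269, b ≡ -33. Check v ∈ {∞, 2, 3, 5, 11, 17, 29}.
v=29: a=29^1·(≡15), b=29^2·(≡5) mod 29; (15|29)=-1, (5|29)=+1; (−1)^{1·2·14}·(-1)^2·(+1)^1 = +1.
v=3: a=3^-1·(≡2), b=3^-5·(≡1) mod 3; (2|3)=-1, (1|3)=+1; (−1)^{-1·-5·1}·(-1)^-5·(+1)^-1 = +1.
v=5: a=5^-2·(≡4), b=5^0·(≡2) mod 5; (4|5)=+1, (2|5)=-1; (−1)^{-2·0·2}·(+1)^0·(-1)^-2 = +1.
v=2: v_2(a)=2, v_2(b)=0; units ≡ 5, 7 (mod 8); ε·ε+αω+βω = 0·1+2·0+0·1 ≡ 0  ⇒  (a,b)_2 = +1.
v=∞: 16269 > 0 and -33 < 0  ⇒  (a,b)_∞ = +1.
v=11: a=11^1·(≡4), b=11^3·(≡7) mod 11; (4|11)=+1, (7|11)=-1; (−1)^{1·3·5}·(+1)^3·(-1)^1 = +1.
v=17: a=17^1·(≡5), b=17^2·(≡9) mod 17; (5|17)=-1, (9|17)=+1; (−1)^{1·2·8}·(-1)^2·(+1)^1 = +1.
Ram(a, b) = ∅: the form 16269·x² + -33·y² − z² is isotropic over every ℚ_v, so by Hasse–Minkowski it is isotropic over ℚ.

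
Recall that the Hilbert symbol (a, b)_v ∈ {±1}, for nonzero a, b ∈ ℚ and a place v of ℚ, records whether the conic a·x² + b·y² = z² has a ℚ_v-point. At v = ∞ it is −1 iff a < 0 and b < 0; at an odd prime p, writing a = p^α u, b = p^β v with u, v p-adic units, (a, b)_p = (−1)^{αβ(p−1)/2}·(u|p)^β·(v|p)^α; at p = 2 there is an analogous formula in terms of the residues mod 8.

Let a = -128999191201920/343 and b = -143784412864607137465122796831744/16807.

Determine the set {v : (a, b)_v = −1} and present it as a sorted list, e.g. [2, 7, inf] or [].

[5, 7, 13, 23, 29, inf]

(a, b) ≡ (-11030110, -44863) mod (ℚ^×)²; places V = {2, 3, 5, 7, 11, 13, 17, 19, 23, 29, 31, ∞}.
(a,b)_5: α=1, u≡2; β=0, v≡3 (mod 5); (2|5)=-1, (3|5)=-1; sign (−1)^0·-1^0·-1^1 = -1.
(a,b)_17: α=1, u≡2; β=3, v≡13 (mod 17); (2|17)=+1, (13|17)=+1; sign (−1)^0·+1^3·+1^1 = +1.
(a,b)_∞: sgn(-11030110)=−, sgn(-44863)=−, so -1.
(a,b)_2: α=7, β=10; u≡1, v≡1 (mod 8); ε(u)ε(v)=0·0, αω(v)=7·0, βω(u)=10·0; sum ≡ 0  ⇒  +1.
(a,b)_13: α=3, u≡4; β=7, v≡2 (mod 13); (4|13)=+1, (2|13)=-1; sign (−1)^0·+1^7·-1^3 = -1.
(a,b)_23: α=1, u≡4; β=2, v≡17 (mod 23); (4|23)=+1, (17|23)=-1; sign (−1)^0·+1^2·-1^1 = -1.
(a,b)_7: α=-3, u≡3; β=-5, v≡5 (mod 7); (3|7)=-1, (5|7)=-1; sign (−1)^1·-1^-5·-1^-3 = -1.
(a,b)_11: α=0, u≡8; β=2, v≡7 (mod 11); (8|11)=-1, (7|11)=-1; sign (−1)^0·-1^2·-1^0 = +1.
(a,b)_3: α=2, u≡2; β=0, v≡2 (mod 3); (2|3)=-1, (2|3)=-1; sign (−1)^0·-1^0·-1^2 = +1.
(a,b)_19: α=0, u≡9; β=2, v≡10 (mod 19); (9|19)=+1, (10|19)=-1; sign (−1)^0·+1^2·-1^0 = +1.
(a,b)_31: α=1, u≡18; β=2, v≡16 (mod 31); (18|31)=+1, (16|31)=+1; sign (−1)^0·+1^2·+1^1 = +1.
(a,b)_29: α=2, u≡2; β=5, v≡18 (mod 29); (2|29)=-1, (18|29)=-1; sign (−1)^0·-1^5·-1^2 = -1.
|Ram(-11030110, -44863)| = 6, even; anisotropic at {5, 7, 13, 23, 29, ∞}.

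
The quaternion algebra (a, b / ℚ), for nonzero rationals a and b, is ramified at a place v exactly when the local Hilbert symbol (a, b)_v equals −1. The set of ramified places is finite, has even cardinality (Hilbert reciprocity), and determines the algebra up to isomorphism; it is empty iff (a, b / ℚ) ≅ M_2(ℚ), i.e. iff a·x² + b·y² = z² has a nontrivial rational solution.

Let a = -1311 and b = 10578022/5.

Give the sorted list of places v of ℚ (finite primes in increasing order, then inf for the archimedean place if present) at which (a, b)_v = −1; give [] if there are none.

[3, 13]

(a, b) ≡ (-1311, 2990) mod (ℚ^×)²; places V = {2, 3, 5, 7, 13, 19, 23, ∞}.
(a,b)_5: α=0, u≡4; β=-1, v≡2 (mod 5); (4|5)=+1, (2|5)=-1; sign (−1)^0·+1^-1·-1^0 = +1.
(a,b)_23: α=1, u≡12; β=1, v≡15 (mod 23); (12|23)=+1, (15|23)=-1; sign (−1)^1·+1^1·-1^1 = +1.
(a,b)_∞: sgn(-1311)=−, sgn(2990)=+, so +1.
(a,b)_13: α=0, u≡2; β=1, v≡10 (mod 13); (2|13)=-1, (10|13)=+1; sign (−1)^0·-1^1·+1^0 = -1.
(a,b)_19: α=1, u≡7; β=2, v≡16 (mod 19); (7|19)=+1, (16|19)=+1; sign (−1)^0·+1^2·+1^1 = +1.
(a,b)_7: α=0, u≡5; β=2, v≡1 (mod 7); (5|7)=-1, (1|7)=+1; sign (−1)^0·-1^2·+1^0 = +1.
(a,b)_3: α=1, u≡1; β=0, v≡2 (mod 3); (1|3)=+1, (2|3)=-1; sign (−1)^0·+1^0·-1^1 = -1.
(a,b)_2: α=0, β=1; u≡1, v≡7 (mod 8); ε(u)ε(v)=0·1, αω(v)=0·0, βω(u)=1·0; sum ≡ 0  ⇒  +1.
Ram(-1311, 2990) = {3, 13}; no ℚ_3-point on the conic.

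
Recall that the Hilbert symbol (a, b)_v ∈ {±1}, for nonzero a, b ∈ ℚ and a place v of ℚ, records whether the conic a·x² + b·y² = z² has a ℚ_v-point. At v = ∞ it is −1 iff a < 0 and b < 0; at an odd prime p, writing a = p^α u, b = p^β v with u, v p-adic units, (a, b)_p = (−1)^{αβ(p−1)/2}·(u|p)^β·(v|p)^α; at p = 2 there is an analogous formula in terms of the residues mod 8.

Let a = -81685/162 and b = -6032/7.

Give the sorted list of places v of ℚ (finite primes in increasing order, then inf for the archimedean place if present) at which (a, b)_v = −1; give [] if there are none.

(a, b) ≡ (-170, -2639) mod (ℚ^×)²; places V = {2, 3, 5, 7, 13, 17, 29, 31, ∞}.
(a,b)_3: α=-4, u≡1; β=0, v≡1 (mod 3); (1|3)=+1, (1|3)=+1; sign (−1)^0·+1^0·+1^-4 = +1.
(a,b)_29: α=0, u≡9; β=1, v≡20 (mod 29); (9|29)=+1, (20|29)=+1; sign (−1)^0·+1^1·+1^0 = +1.
(a,b)_13: α=0, u≡12; β=1, v≡8 (mod 13); (12|13)=+1, (8|13)=-1; sign (−1)^0·+1^1·-1^0 = +1.
(a,b)_2: α=-1, β=4; u≡3, v≡1 (mod 8); ε(u)ε(v)=1·0, αω(v)=-1·0, βω(u)=4·1; sum ≡ 0  ⇒  +1.
(a,b)_7: α=0, u≡5; β=-1, v≡2 (mod 7); (5|7)=-1, (2|7)=+1; sign (−1)^0·-1^-1·+1^0 = -1.
(a,b)_5: α=1, u≡4; β=0, v≡4 (mod 5); (4|5)=+1, (4|5)=+1; sign (−1)^0·+1^0·+1^1 = +1.
(a,b)_17: α=1, u≡12; β=0, v≡15 (mod 17); (12|17)=-1, (15|17)=+1; sign (−1)^0·-1^0·+1^1 = +1.
(a,b)_31: α=2, u≡10; β=0, v≡24 (mod 31); (10|31)=+1, (24|31)=-1; sign (−1)^0·+1^0·-1^2 = +1.
(a,b)_∞: sgn(-170)=−, sgn(-2639)=−, so -1.
|Ram(-170, -2639)| = 2, even; anisotropic at {7, ∞}.

[7, inf]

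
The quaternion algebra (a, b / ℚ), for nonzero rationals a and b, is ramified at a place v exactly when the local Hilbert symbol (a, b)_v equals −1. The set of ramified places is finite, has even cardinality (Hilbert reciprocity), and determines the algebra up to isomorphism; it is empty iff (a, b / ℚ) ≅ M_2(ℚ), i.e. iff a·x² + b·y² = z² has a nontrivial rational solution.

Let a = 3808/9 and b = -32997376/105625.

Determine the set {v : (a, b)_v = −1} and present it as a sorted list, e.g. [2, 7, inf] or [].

Mod squares: a ≡ 238, b ≡ -2014. Check v ∈ {∞, 2, 3, 5, 7, 13, 17, 19, 53}.
v=2: v_2(a)=5, v_2(b)=15; units ≡ 7, 1 (mod 8); ε·ε+αω+βω = 1·0+5·0+15·0 ≡ 0  ⇒  (a,b)_2 = +1.
v=17: a=17^1·(≡6), b=17^0·(≡8) mod 17; (6|17)=-1, (8|17)=+1; (−1)^{1·0·8}·(-1)^0·(+1)^1 = +1.
v=∞: 238 > 0 and -2014 < 0  ⇒  (a,b)_∞ = +1.
v=7: a=7^1·(≡6), b=7^0·(≡4) mod 7; (6|7)=-1, (4|7)=+1; (−1)^{1·0·3}·(-1)^0·(+1)^1 = +1.
v=19: a=19^0·(≡3), b=19^1·(≡12) mod 19; (3|19)=-1, (12|19)=-1; (−1)^{0·1·9}·(-1)^1·(-1)^0 = -1.
v=13: a=13^0·(≡10), b=13^-2·(≡4) mod 13; (10|13)=+1, (4|13)=+1; (−1)^{0·-2·6}·(+1)^-2·(+1)^0 = +1.
v=3: a=3^-2·(≡1), b=3^0·(≡2) mod 3; (1|3)=+1, (2|3)=-1; (−1)^{-2·0·1}·(+1)^0·(-1)^-2 = +1.
v=5: a=5^0·(≡2), b=5^-4·(≡1) mod 5; (2|5)=-1, (1|5)=+1; (−1)^{0·-4·2}·(-1)^-4·(+1)^0 = +1.
v=53: a=53^0·(≡5), b=53^1·(≡40) mod 53; (5|53)=-1, (40|53)=+1; (−1)^{0·1·26}·(-1)^1·(+1)^0 = -1.
(238, -2014 / ℚ) ramifies at {19, 53}: a division algebra.

[19, 53]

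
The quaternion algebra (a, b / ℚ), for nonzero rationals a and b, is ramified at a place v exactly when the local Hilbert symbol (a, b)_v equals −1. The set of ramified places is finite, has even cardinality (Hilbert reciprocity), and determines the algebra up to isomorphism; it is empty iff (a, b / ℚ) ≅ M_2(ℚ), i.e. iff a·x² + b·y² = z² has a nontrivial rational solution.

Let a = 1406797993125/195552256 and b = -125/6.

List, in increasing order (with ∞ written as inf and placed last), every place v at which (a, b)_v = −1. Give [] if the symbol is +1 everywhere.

Mod squares: a ≡ 21, b ≡ -30. Check v ∈ {∞, 2, 3, 5, 7, 17, 19, 23, 29}.
v=2: v_2(a)=-10, v_2(b)=-1; units ≡ 5, 1 (mod 8); ε·ε+αω+βω = 0·0+-10·0+-1·1 ≡ 1  ⇒  (a,b)_2 = -1.
v=3: a=3^3·(≡1), b=3^-1·(≡2) mod 3; (1|3)=+1, (2|3)=-1; (−1)^{3·-1·1}·(+1)^-1·(-1)^3 = +1.
v=19: a=19^-2·(≡10), b=19^0·(≡14) mod 19; (10|19)=-1, (14|19)=-1; (−1)^{-2·0·9}·(-1)^0·(-1)^-2 = +1.
v=17: a=17^2·(≡4), b=17^0·(≡16) mod 17; (4|17)=+1, (16|17)=+1; (−1)^{2·0·8}·(+1)^0·(+1)^2 = +1.
v=∞: 21 > 0 and -30 < 0  ⇒  (a,b)_∞ = +1.
v=23: a=23^-2·(≡14), b=23^0·(≡6) mod 23; (14|23)=-1, (6|23)=+1; (−1)^{-2·0·11}·(-1)^0·(+1)^-2 = +1.
v=5: a=5^4·(≡4), b=5^3·(≡4) mod 5; (4|5)=+1, (4|5)=+1; (−1)^{4·3·2}·(+1)^3·(+1)^4 = +1.
v=29: a=29^2·(≡2), b=29^0·(≡13) mod 29; (2|29)=-1, (13|29)=+1; (−1)^{2·0·14}·(-1)^0·(+1)^2 = +1.
v=7: a=7^3·(≡6), b=7^0·(≡6) mod 7; (6|7)=-1, (6|7)=-1; (−1)^{3·0·3}·(-1)^0·(-1)^3 = -1.
Ram(21, -30) = {2, 7}; no ℚ_2-point on the conic.

[2, 7]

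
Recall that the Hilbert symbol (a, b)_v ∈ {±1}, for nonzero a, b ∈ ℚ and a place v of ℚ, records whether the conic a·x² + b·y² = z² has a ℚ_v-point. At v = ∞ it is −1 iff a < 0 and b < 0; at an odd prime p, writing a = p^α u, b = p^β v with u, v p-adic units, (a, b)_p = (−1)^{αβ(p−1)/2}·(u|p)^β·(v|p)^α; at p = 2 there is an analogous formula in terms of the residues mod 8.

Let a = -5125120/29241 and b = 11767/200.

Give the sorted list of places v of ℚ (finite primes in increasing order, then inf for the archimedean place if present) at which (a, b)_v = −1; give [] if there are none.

[]

Mod squares: a ≡ -5005, b ≡ 14. Check v ∈ {∞, 2, 3, 5, 7, 11, 13, 19, 41}.
v=7: a=7^1·(≡6), b=7^1·(≡2) mod 7; (6|7)=-1, (2|7)=+1; (−1)^{1·1·3}·(-1)^1·(+1)^1 = +1.
v=3: a=3^-4·(≡2), b=3^0·(≡2) mod 3; (2|3)=-1, (2|3)=-1; (−1)^{-4·0·1}·(-1)^0·(-1)^-4 = +1.
v=5: a=5^1·(≡1), b=5^-2·(≡4) mod 5; (1|5)=+1, (4|5)=+1; (−1)^{1·-2·2}·(+1)^-2·(+1)^1 = +1.
v=11: a=11^1·(≡6), b=11^0·(≡4) mod 11; (6|11)=-1, (4|11)=+1; (−1)^{1·0·5}·(-1)^0·(+1)^1 = +1.
v=41: a=41^0·(≡26), b=41^2·(≡15) mod 41; (26|41)=-1, (15|41)=-1; (−1)^{0·2·20}·(-1)^2·(-1)^0 = +1.
v=2: v_2(a)=10, v_2(b)=-3; units ≡ 3, 7 (mod 8); ε·ε+αω+βω = 1·1+10·0+-3·1 ≡ 0  ⇒  (a,b)_2 = +1.
v=∞: -5005 < 0 and 14 > 0  ⇒  (a,b)_∞ = +1.
v=19: a=19^-2·(≡7), b=19^0·(≡12) mod 19; (7|19)=+1, (12|19)=-1; (−1)^{-2·0·9}·(+1)^0·(-1)^-2 = +1.
v=13: a=13^1·(≡6), b=13^0·(≡3) mod 13; (6|13)=-1, (3|13)=+1; (−1)^{1·0·6}·(-1)^0·(+1)^1 = +1.
Ram(a, b) = ∅: the form -5005·x² + 14·y² − z² is isotropic over every ℚ_v, so by Hasse–Minkowski it is isotropic over ℚ.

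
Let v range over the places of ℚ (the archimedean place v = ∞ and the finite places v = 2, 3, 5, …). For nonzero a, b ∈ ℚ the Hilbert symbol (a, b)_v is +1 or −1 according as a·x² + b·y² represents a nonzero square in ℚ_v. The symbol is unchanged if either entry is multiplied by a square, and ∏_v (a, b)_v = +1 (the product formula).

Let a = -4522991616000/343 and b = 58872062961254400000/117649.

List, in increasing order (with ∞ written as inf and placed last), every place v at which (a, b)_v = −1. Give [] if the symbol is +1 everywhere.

[5, 7]

(a, b) ≡ (-105, 4290) mod (ℚ^×)²; places V = {2, 3, 5, 7, 11, 13, ∞}.
(a,b)_13: α=2, u≡12; β=3, v≡7 (mod 13); (12|13)=+1, (7|13)=-1; sign (−1)^0·+1^3·-1^2 = +1.
(a,b)_11: α=2, u≡3; β=3, v≡1 (mod 11); (3|11)=+1, (1|11)=+1; sign (−1)^0·+1^3·+1^2 = +1.
(a,b)_∞: sgn(-105)=−, sgn(4290)=+, so +1.
(a,b)_5: α=3, u≡4; β=5, v≡2 (mod 5); (4|5)=+1, (2|5)=-1; sign (−1)^0·+1^5·-1^3 = -1.
(a,b)_3: α=3, u≡1; β=1, v≡2 (mod 3); (1|3)=+1, (2|3)=-1; sign (−1)^1·+1^1·-1^3 = +1.
(a,b)_7: α=-3, u≡3; β=-6, v≡3 (mod 7); (3|7)=-1, (3|7)=-1; sign (−1)^0·-1^-6·-1^-3 = -1.
(a,b)_2: α=16, β=31; u≡7, v≡1 (mod 8); ε(u)ε(v)=1·0, αω(v)=16·0, βω(u)=31·0; sum ≡ 0  ⇒  +1.
|Ram(-105, 4290)| = 2, even; anisotropic at {5, 7}.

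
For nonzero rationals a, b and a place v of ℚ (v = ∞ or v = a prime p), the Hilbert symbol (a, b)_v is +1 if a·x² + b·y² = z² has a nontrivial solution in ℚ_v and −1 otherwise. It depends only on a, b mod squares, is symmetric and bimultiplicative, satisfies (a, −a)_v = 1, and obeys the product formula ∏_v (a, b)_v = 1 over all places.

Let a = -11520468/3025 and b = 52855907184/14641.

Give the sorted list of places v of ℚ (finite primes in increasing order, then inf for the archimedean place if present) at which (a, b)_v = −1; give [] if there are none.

[2, 37]

(a, b) ≡ (-37, 31) mod (ℚ^×)²; places V = {2, 3, 5, 11, 31, 37, ∞}.
(a,b)_31: α=2, u≡16; β=3, v≡7 (mod 31); (16|31)=+1, (7|31)=+1; sign (−1)^0·+1^3·+1^2 = +1.
(a,b)_∞: sgn(-37)=−, sgn(31)=+, so +1.
(a,b)_5: α=-2, u≡2; β=0, v≡4 (mod 5); (2|5)=-1, (4|5)=+1; sign (−1)^0·-1^0·+1^-2 = +1.
(a,b)_11: α=-2, u≡10; β=-4, v≡3 (mod 11); (10|11)=-1, (3|11)=+1; sign (−1)^0·-1^-4·+1^-2 = +1.
(a,b)_3: α=4, u≡2; β=4, v≡1 (mod 3); (2|3)=-1, (1|3)=+1; sign (−1)^0·-1^4·+1^4 = +1.
(a,b)_37: α=1, u≡1; β=2, v≡23 (mod 37); (1|37)=+1, (23|37)=-1; sign (−1)^0·+1^2·-1^1 = -1.
(a,b)_2: α=2, β=4; u≡3, v≡7 (mod 8); ε(u)ε(v)=1·1, αω(v)=2·0, βω(u)=4·1; sum ≡ 1  ⇒  -1.
Ram(-37, 31) = {2, 37}; no ℚ_2-point on the conic.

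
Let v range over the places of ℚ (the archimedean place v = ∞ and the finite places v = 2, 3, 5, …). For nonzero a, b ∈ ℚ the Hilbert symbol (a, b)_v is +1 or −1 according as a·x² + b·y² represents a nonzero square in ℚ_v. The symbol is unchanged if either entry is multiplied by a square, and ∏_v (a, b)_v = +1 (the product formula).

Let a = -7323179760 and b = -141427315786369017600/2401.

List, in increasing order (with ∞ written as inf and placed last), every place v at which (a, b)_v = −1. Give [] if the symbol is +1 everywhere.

[3, 23, 29, inf]

Mod squares: a ≡ -96135, b ≡ -391. Check v ∈ {∞, 2, 3, 5, 7, 13, 17, 23, 29}.
v=23: a=23^2·(≡7), b=23^3·(≡6) mod 23; (7|23)=-1, (6|23)=+1; (−1)^{2·3·11}·(-1)^3·(+1)^2 = -1.
v=3: a=3^3·(≡1), b=3^2·(≡2) mod 3; (1|3)=+1, (2|3)=-1; (−1)^{3·2·1}·(+1)^2·(-1)^3 = -1.
v=2: v_2(a)=4, v_2(b)=8; units ≡ 1, 1 (mod 8); ε·ε+αω+βω = 0·0+4·0+8·0 ≡ 0  ⇒  (a,b)_2 = +1.
v=7: a=7^0·(≡6), b=7^-4·(≡1) mod 7; (6|7)=-1, (1|7)=+1; (−1)^{0·-4·3}·(-1)^-4·(+1)^0 = +1.
v=17: a=17^1·(≡11), b=17^5·(≡11) mod 17; (11|17)=-1, (11|17)=-1; (−1)^{1·5·8}·(-1)^5·(-1)^1 = +1.
v=5: a=5^1·(≡3), b=5^2·(≡1) mod 5; (3|5)=-1, (1|5)=+1; (−1)^{1·2·2}·(-1)^2·(+1)^1 = +1.
v=∞: -96135 < 0 and -391 < 0  ⇒  (a,b)_∞ = -1.
v=29: a=29^1·(≡5), b=29^2·(≡3) mod 29; (5|29)=+1, (3|29)=-1; (−1)^{1·2·14}·(+1)^2·(-1)^1 = -1.
v=13: a=13^1·(≡5), b=13^2·(≡9) mod 13; (5|13)=-1, (9|13)=+1; (−1)^{1·2·6}·(-1)^2·(+1)^1 = +1.
Ram(-96135, -391) = {3, 23, 29, ∞}; no ℚ_3-point on the conic.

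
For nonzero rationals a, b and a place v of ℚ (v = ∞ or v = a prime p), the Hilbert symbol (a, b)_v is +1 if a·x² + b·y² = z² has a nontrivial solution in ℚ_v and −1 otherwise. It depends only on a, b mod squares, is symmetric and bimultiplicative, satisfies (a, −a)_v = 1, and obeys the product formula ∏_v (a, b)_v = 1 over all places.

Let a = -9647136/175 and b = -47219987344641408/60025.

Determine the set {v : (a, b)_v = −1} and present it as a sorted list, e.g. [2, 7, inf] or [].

[2, 19, 41, inf]

(a, b) ≡ (-468958, -902) mod (ℚ^×)²; places V = {2, 3, 5, 7, 11, 19, 41, 43, ∞}.
(a,b)_∞: sgn(-468958)=−, sgn(-902)=−, so -1.
(a,b)_11: α=0, u≡4; β=1, v≡6 (mod 11); (4|11)=+1, (6|11)=-1; sign (−1)^0·+1^1·-1^0 = +1.
(a,b)_41: α=1, u≡4; β=3, v≡27 (mod 41); (4|41)=+1, (27|41)=-1; sign (−1)^0·+1^3·-1^1 = -1.
(a,b)_5: α=-2, u≡2; β=-2, v≡2 (mod 5); (2|5)=-1, (2|5)=-1; sign (−1)^0·-1^-2·-1^-2 = +1.
(a,b)_3: α=2, u≡2; β=6, v≡1 (mod 3); (2|3)=-1, (1|3)=+1; sign (−1)^0·-1^6·+1^2 = +1.
(a,b)_2: α=5, β=7; u≡1, v≡5 (mod 8); ε(u)ε(v)=0·0, αω(v)=5·1, βω(u)=7·0; sum ≡ 1  ⇒  -1.
(a,b)_7: α=-1, u≡3; β=-4, v≡1 (mod 7); (3|7)=-1, (1|7)=+1; sign (−1)^0·-1^-4·+1^-1 = +1.
(a,b)_19: α=1, u≡3; β=2, v≡3 (mod 19); (3|19)=-1, (3|19)=-1; sign (−1)^0·-1^2·-1^1 = -1.
(a,b)_43: α=1, u≡36; β=2, v≡6 (mod 43); (36|43)=+1, (6|43)=+1; sign (−1)^0·+1^2·+1^1 = +1.
|Ram(-468958, -902)| = 4, even; anisotropic at {2, 19, 41, ∞}.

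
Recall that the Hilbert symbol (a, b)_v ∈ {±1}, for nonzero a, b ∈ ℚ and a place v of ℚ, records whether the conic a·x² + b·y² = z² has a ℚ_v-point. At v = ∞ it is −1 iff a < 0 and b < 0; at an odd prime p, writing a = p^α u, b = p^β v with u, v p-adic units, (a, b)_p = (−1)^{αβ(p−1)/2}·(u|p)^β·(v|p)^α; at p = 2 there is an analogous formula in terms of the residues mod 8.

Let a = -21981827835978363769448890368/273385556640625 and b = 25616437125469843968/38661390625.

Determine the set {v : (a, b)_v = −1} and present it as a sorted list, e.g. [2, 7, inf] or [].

[3, 19]

(a, b) ≡ (-34017, 1938) mod (ℚ^×)²; places V = {2, 3, 5, 7, 11, 13, 17, 19, 23, 29, 37, ∞}.
(a,b)_29: α=3, u≡1; β=2, v≡9 (mod 29); (1|29)=+1, (9|29)=+1; sign (−1)^0·+1^2·+1^3 = +1.
(a,b)_∞: sgn(-34017)=−, sgn(1938)=+, so +1.
(a,b)_37: α=-2, u≡18; β=0, v≡22 (mod 37); (18|37)=-1, (22|37)=-1; sign (−1)^0·-1^0·-1^-2 = +1.
(a,b)_7: α=2, u≡3; β=2, v≡3 (mod 7); (3|7)=-1, (3|7)=-1; sign (−1)^0·-1^2·-1^2 = +1.
(a,b)_3: α=9, u≡1; β=9, v≡1 (mod 3); (1|3)=+1, (1|3)=+1; sign (−1)^1·+1^9·+1^9 = -1.
(a,b)_17: α=1, u≡11; β=1, v≡12 (mod 17); (11|17)=-1, (12|17)=-1; sign (−1)^0·-1^1·-1^1 = +1.
(a,b)_11: α=-2, u≡8; β=-4, v≡2 (mod 11); (8|11)=-1, (2|11)=-1; sign (−1)^0·-1^-4·-1^-2 = +1.
(a,b)_2: α=16, β=9; u≡7, v≡1 (mod 8); ε(u)ε(v)=1·0, αω(v)=16·0, βω(u)=9·0; sum ≡ 0  ⇒  +1.
(a,b)_5: α=-10, u≡2; β=-6, v≡2 (mod 5); (2|5)=-1, (2|5)=-1; sign (−1)^0·-1^-6·-1^-10 = +1.
(a,b)_19: α=4, u≡3; β=3, v≡6 (mod 19); (3|19)=-1, (6|19)=+1; sign (−1)^0·-1^3·+1^4 = -1.
(a,b)_13: α=-2, u≡10; β=-2, v≡12 (mod 13); (10|13)=+1, (12|13)=+1; sign (−1)^0·+1^-2·+1^-2 = +1.
(a,b)_23: α=5, u≡8; β=2, v≡12 (mod 23); (8|23)=+1, (12|23)=+1; sign (−1)^0·+1^2·+1^5 = +1.
Ram(-34017, 1938) = {3, 19}; no ℚ_3-point on the conic.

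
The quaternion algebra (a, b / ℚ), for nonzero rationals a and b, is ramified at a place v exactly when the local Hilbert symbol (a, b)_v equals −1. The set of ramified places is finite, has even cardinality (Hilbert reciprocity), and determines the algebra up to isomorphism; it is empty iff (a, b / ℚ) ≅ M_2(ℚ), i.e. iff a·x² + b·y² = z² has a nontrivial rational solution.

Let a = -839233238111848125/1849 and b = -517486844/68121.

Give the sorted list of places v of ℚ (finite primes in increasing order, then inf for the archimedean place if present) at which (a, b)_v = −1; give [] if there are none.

[29, inf]

(a, b) ≡ (-222053, -4991) mod (ℚ^×)²; places V = {2, 3, 5, 7, 13, 19, 23, 29, 31, 43, ∞}.
(a,b)_5: α=4, u≡2; β=0, v≡1 (mod 5); (2|5)=-1, (1|5)=+1; sign (−1)^0·-1^0·+1^4 = +1.
(a,b)_13: α=1, u≡3; β=0, v≡9 (mod 13); (3|13)=+1, (9|13)=+1; sign (−1)^0·+1^0·+1^1 = +1.
(a,b)_∞: sgn(-222053)=−, sgn(-4991)=−, so -1.
(a,b)_3: α=2, u≡1; β=-4, v≡1 (mod 3); (1|3)=+1, (1|3)=+1; sign (−1)^0·+1^-4·+1^2 = +1.
(a,b)_31: α=1, u≡27; β=1, v≡18 (mod 31); (27|31)=-1, (18|31)=+1; sign (−1)^1·-1^1·+1^1 = +1.
(a,b)_23: α=4, u≡18; β=3, v≡1 (mod 23); (18|23)=+1, (1|23)=+1; sign (−1)^0·+1^3·+1^4 = +1.
(a,b)_19: α=1, u≡17; β=0, v≡1 (mod 19); (17|19)=+1, (1|19)=+1; sign (−1)^0·+1^0·+1^1 = +1.
(a,b)_2: α=0, β=2; u≡3, v≡1 (mod 8); ε(u)ε(v)=1·0, αω(v)=0·0, βω(u)=2·1; sum ≡ 0  ⇒  +1.
(a,b)_7: α=4, u≡1; β=3, v≡4 (mod 7); (1|7)=+1, (4|7)=+1; sign (−1)^0·+1^3·+1^4 = +1.
(a,b)_43: α=-2, u≡39; β=0, v≡25 (mod 43); (39|43)=-1, (25|43)=+1; sign (−1)^0·-1^0·+1^-2 = +1.
(a,b)_29: α=1, u≡13; β=-2, v≡19 (mod 29); (13|29)=+1, (19|29)=-1; sign (−1)^0·+1^-2·-1^1 = -1.
|Ram(-222053, -4991)| = 2, even; anisotropic at {29, ∞}.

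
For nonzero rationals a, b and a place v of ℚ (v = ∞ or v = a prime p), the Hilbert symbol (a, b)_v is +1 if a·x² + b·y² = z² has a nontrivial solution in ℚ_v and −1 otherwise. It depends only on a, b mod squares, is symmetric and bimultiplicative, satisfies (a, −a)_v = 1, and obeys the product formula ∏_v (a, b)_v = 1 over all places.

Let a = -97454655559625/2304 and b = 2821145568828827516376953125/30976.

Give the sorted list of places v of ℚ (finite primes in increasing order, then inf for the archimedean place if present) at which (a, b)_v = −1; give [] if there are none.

(a, b) ≡ (-2465, 133) mod (ℚ^×)²; places V = {2, 3, 5, 7, 11, 13, 17, 19, 23, 29, ∞}.
(a,b)_19: α=2, u≡16; β=5, v≡5 (mod 19); (16|19)=+1, (5|19)=+1; sign (−1)^0·+1^5·+1^2 = +1.
(a,b)_13: α=2, u≡8; β=4, v≡3 (mod 13); (8|13)=-1, (3|13)=+1; sign (−1)^0·-1^4·+1^2 = +1.
(a,b)_29: α=1, u≡3; β=2, v≡21 (mod 29); (3|29)=-1, (21|29)=-1; sign (−1)^0·-1^2·-1^1 = -1.
(a,b)_∞: sgn(-2465)=−, sgn(133)=+, so +1.
(a,b)_23: α=2, u≡14; β=0, v≡9 (mod 23); (14|23)=-1, (9|23)=+1; sign (−1)^0·-1^0·+1^2 = +1.
(a,b)_11: α=0, u≡2; β=-2, v≡3 (mod 11); (2|11)=-1, (3|11)=+1; sign (−1)^0·-1^-2·+1^0 = +1.
(a,b)_17: α=1, u≡8; β=2, v≡7 (mod 17); (8|17)=+1, (7|17)=-1; sign (−1)^0·+1^2·-1^1 = -1.
(a,b)_3: α=-2, u≡1; β=0, v≡1 (mod 3); (1|3)=+1, (1|3)=+1; sign (−1)^0·+1^0·+1^-2 = +1.
(a,b)_5: α=3, u≡2; β=10, v≡2 (mod 5); (2|5)=-1, (2|5)=-1; sign (−1)^0·-1^10·-1^3 = -1.
(a,b)_2: α=-8, β=-8; u≡7, v≡5 (mod 8); ε(u)ε(v)=1·0, αω(v)=-8·1, βω(u)=-8·0; sum ≡ 0  ⇒  +1.
(a,b)_7: α=2, u≡6; β=5, v≡5 (mod 7); (6|7)=-1, (5|7)=-1; sign (−1)^0·-1^5·-1^2 = -1.
|Ram(-2465, 133)| = 4, even; anisotropic at {5, 7, 17, 29}.

[5, 7, 17, 29]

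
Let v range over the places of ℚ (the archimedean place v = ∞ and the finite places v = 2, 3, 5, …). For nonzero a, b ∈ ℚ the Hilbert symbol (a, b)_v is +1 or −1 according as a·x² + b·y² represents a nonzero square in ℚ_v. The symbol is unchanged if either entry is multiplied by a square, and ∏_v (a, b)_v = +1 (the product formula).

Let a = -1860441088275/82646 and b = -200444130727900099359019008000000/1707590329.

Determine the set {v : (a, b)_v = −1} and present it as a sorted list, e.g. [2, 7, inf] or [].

Mod squares: a ≡ -17255986, b ≡ -601953. Check v ∈ {∞, 2, 3, 5, 7, 11, 17, 29, 31, 37, 43}.
v=11: a=11^1·(≡7), b=11^3·(≡7) mod 11; (7|11)=-1, (7|11)=-1; (−1)^{1·3·5}·(-1)^3·(-1)^1 = -1.
v=43: a=43^-1·(≡21), b=43^-2·(≡1) mod 43; (21|43)=+1, (1|43)=+1; (−1)^{-1·-2·21}·(+1)^-2·(+1)^-1 = +1.
v=∞: -17255986 < 0 and -601953 < 0  ⇒  (a,b)_∞ = -1.
v=29: a=29^3·(≡14), b=29^5·(≡22) mod 29; (14|29)=-1, (22|29)=+1; (−1)^{3·5·14}·(-1)^5·(+1)^3 = -1.
v=3: a=3^2·(≡2), b=3^1·(≡1) mod 3; (2|3)=-1, (1|3)=+1; (−1)^{2·1·1}·(-1)^1·(+1)^2 = -1.
v=2: v_2(a)=-1, v_2(b)=18; units ≡ 7, 7 (mod 8); ε·ε+αω+βω = 1·1+-1·0+18·0 ≡ 1  ⇒  (a,b)_2 = -1.
v=31: a=31^-2·(≡9), b=31^-4·(≡8) mod 31; (9|31)=+1, (8|31)=+1; (−1)^{-2·-4·15}·(+1)^-4·(+1)^-2 = +1.
v=37: a=37^1·(≡36), b=37^3·(≡21) mod 37; (36|37)=+1, (21|37)=+1; (−1)^{1·3·18}·(+1)^3·(+1)^1 = +1.
v=17: a=17^1·(≡11), b=17^3·(≡1) mod 17; (11|17)=-1, (1|17)=+1; (−1)^{1·3·8}·(-1)^3·(+1)^1 = -1.
v=5: a=5^2·(≡4), b=5^6·(≡2) mod 5; (4|5)=+1, (2|5)=-1; (−1)^{2·6·2}·(+1)^6·(-1)^2 = +1.
v=7: a=7^2·(≡1), b=7^4·(≡6) mod 7; (1|7)=+1, (6|7)=-1; (−1)^{2·4·3}·(+1)^4·(-1)^2 = +1.
Ram(-17255986, -601953) = {2, 3, 11, 17, 29, ∞}; no ℚ_2-point on the conic.

[2, 3, 11, 17, 29, inf]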